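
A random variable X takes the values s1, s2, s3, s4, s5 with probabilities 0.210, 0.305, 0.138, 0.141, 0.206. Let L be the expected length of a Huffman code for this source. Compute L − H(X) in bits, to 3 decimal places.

0.021 bits

Entropy H = −Σ p log₂ p ≈ 2.2577 bits.
Huffman merges: 69/500+141/1000→279/1000; 103/500+21/100→52/125; 279/1000+61/200→73/125; 52/125+73/125→1. L = 2279/1000 ≈ 2.2790.
L − H = 2.2790 − 2.2577 = 0.021 bits.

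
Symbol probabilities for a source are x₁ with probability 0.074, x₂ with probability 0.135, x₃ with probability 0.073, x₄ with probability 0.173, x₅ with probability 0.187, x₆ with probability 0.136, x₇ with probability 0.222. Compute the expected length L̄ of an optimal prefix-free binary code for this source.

Repeatedly combine the two least-probable nodes; the expected code length is the sum of the merged weights.
merge 73/1000 + 37/500 → 147/1000
merge 27/200 + 17/125 → 271/1000
merge 147/1000 + 173/1000 → 8/25
merge 187/1000 + 111/500 → 409/1000
merge 271/1000 + 8/25 → 591/1000
merge 409/1000 + 591/1000 → 1
L = 147/1000 + 271/1000 + 8/25 + 409/1000 + 591/1000 + 1 = 1369/500 = 2.738 bits/symbol.

2.738 bits/symbol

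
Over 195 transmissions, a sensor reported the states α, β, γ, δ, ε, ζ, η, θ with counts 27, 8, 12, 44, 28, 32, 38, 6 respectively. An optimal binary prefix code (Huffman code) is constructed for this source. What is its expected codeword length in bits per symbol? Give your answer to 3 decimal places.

Probabilities are the counts divided by 195.
Repeatedly combine the two least-probable nodes; the expected code length is the sum of the merged weights.
merge 2/65 + 8/195 → 14/195
merge 4/65 + 14/195 → 2/15
merge 2/15 + 9/65 → 53/195
merge 28/195 + 32/195 → 4/13
merge 38/195 + 44/195 → 82/195
merge 53/195 + 4/13 → 113/195
merge 82/195 + 113/195 → 1
L = 14/195 + 2/15 + 53/195 + 4/13 + 82/195 + 113/195 + 1 = 181/65 ≈ 2.785 bits/symbol.

2.785 bits/symbol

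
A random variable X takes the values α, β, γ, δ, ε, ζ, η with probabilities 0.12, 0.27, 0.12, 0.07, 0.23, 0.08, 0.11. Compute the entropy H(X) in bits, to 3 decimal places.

H = −Σ pᵢ log₂ pᵢ.
−0.12·log₂(0.12) = 0.3671
−0.27·log₂(0.27) = 0.5100
−0.12·log₂(0.12) = 0.3671
−0.07·log₂(0.07) = 0.2686
−0.23·log₂(0.23) = 0.4877
−0.08·log₂(0.08) = 0.2915
−0.11·log₂(0.11) = 0.3503
Sum ≈ 2.6422 → 2.642 bits.

2.642 bits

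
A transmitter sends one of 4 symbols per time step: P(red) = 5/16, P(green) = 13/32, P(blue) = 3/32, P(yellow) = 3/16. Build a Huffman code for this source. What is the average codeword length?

Repeatedly combine the two least-probable nodes; the expected code length is the sum of the merged weights.
merge 3/32 + 3/16 → 9/32
merge 9/32 + 5/16 → 19/32
merge 13/32 + 19/32 → 1
L = 9/32 + 19/32 + 1 = 15/8 = 1.875 bits/symbol.

1.875 bits/symbol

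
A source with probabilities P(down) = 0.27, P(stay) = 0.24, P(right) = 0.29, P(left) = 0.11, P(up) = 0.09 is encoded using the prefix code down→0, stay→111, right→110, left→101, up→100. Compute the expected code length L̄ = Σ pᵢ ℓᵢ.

2.46 bits/symbol

L̄ = Σ pᵢ·ℓᵢ = 0.27·1 + 0.24·3 + 0.29·3 + 0.11·3 + 0.09·3 = 2.46 bits/symbol.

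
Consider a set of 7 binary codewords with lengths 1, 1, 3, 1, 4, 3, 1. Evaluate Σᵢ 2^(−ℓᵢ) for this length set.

With common denominator 2^4 = 16: Σ 2^(−ℓᵢ) = 8/16 + 8/16 + 2/16 + 8/16 + 1/16 + 2/16 + 8/16 = 37/16 = 2.3125.

2.3125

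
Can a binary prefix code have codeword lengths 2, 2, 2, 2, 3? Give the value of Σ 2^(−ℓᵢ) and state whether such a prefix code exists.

1.125; no

With common denominator 2^3 = 8: Σ 2^(−ℓᵢ) = 2/8 + 2/8 + 2/8 + 2/8 + 1/8 = 9/8 = 1.125.
Kraft's inequality requires Σ ≤ 1; here Σ = 1.125 > 1, so no such prefix code exists.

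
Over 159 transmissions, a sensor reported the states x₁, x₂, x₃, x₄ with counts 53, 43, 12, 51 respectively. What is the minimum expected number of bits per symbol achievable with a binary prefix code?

2 bits/symbol

Probabilities are the counts divided by 159.
Repeatedly combine the two least-probable nodes; the expected code length is the sum of the merged weights.
merge 4/53 + 43/159 → 55/159
merge 17/53 + 1/3 → 104/159
merge 55/159 + 104/159 → 1
L = 55/159 + 104/159 + 1 = 2 bits/symbol.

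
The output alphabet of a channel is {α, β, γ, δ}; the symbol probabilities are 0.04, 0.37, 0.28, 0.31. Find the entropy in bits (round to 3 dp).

1.754 bits

H = −Σ pᵢ log₂ pᵢ.
−0.04·log₂(0.04) = 0.1858
−0.37·log₂(0.37) = 0.5307
−0.28·log₂(0.28) = 0.5142
−0.31·log₂(0.31) = 0.5238
Sum ≈ 1.7545 → 1.754 bits.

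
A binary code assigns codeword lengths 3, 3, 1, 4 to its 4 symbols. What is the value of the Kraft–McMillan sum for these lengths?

With common denominator 2^4 = 16: Σ 2^(−ℓᵢ) = 2/16 + 2/16 + 8/16 + 1/16 = 13/16 = 0.8125.

0.8125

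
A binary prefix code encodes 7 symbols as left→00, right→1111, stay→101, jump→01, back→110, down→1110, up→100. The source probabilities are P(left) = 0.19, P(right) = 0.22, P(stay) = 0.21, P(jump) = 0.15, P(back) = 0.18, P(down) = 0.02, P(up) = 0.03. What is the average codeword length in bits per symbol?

2.9 bits/symbol

L̄ = Σ pᵢ·ℓᵢ = 0.19·2 + 0.22·4 + 0.21·3 + 0.15·2 + 0.18·3 + 0.02·4 + 0.03·3 = 2.9 bits/symbol.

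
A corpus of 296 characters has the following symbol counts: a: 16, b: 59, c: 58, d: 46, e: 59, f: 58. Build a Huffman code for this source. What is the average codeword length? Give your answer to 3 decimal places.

2.601 bits/symbol

Probabilities are the counts divided by 296.
Repeatedly combine the two least-probable nodes; the expected code length is the sum of the merged weights.
merge 2/37 + 23/148 → 31/148
merge 29/148 + 29/148 → 29/74
merge 59/296 + 59/296 → 59/148
merge 31/148 + 29/74 → 89/148
merge 59/148 + 89/148 → 1
L = 31/148 + 29/74 + 59/148 + 89/148 + 1 = 385/148 ≈ 2.601 bits/symbol.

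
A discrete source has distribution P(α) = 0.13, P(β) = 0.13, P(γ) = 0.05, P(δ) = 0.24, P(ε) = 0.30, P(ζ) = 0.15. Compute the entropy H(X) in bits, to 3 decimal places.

H = −Σ pᵢ log₂ pᵢ.
−0.13·log₂(0.13) = 0.3826
−0.13·log₂(0.13) = 0.3826
−0.05·log₂(0.05) = 0.2161
−0.24·log₂(0.24) = 0.4941
−0.30·log₂(0.30) = 0.5211
−0.15·log₂(0.15) = 0.4105
Sum ≈ 2.4072 → 2.407 bits.

2.407 bits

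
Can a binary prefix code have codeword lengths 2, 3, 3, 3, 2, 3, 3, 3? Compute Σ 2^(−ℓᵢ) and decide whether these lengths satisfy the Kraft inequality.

With common denominator 2^3 = 8: Σ 2^(−ℓᵢ) = 2/8 + 1/8 + 1/8 + 1/8 + 2/8 + 1/8 + 1/8 + 1/8 = 10/8 = 1.25.
Kraft's inequality requires Σ ≤ 1; here Σ = 1.25 > 1, so no such prefix code exists.

1.25; no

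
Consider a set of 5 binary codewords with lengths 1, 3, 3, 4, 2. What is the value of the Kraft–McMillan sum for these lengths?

With common denominator 2^4 = 16: Σ 2^(−ℓᵢ) = 8/16 + 2/16 + 2/16 + 1/16 + 4/16 = 17/16 = 1.0625.

1.0625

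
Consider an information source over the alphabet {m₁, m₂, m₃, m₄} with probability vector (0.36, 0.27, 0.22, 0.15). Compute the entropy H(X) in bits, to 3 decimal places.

1.932 bits

H = −Σ pᵢ log₂ pᵢ.
−0.36·log₂(0.36) = 0.5306
−0.27·log₂(0.27) = 0.5100
−0.22·log₂(0.22) = 0.4806
−0.15·log₂(0.15) = 0.4105
Sum ≈ 1.9318 → 1.932 bits.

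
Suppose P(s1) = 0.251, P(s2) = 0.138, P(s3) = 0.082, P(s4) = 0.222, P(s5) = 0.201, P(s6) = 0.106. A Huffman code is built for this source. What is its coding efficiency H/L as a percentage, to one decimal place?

Entropy H = −Σ p log₂ p ≈ 2.4812 bits.
Huffman merges: 41/500+53/500→47/250; 69/500+47/250→163/500; 201/1000+111/500→423/1000; 251/1000+163/500→577/1000; 423/1000+577/1000→1. L = 1257/500 ≈ 2.5140.
Efficiency = H/L = 2.4812/2.5140 = 98.7%.

98.7%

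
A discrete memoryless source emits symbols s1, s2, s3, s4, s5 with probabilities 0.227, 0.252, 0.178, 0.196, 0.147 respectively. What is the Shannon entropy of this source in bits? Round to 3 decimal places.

H = −Σ pᵢ log₂ pᵢ.
−0.227·log₂(0.227) = 0.4856
−0.252·log₂(0.252) = 0.5011
−0.178·log₂(0.178) = 0.4432
−0.196·log₂(0.196) = 0.4608
−0.147·log₂(0.147) = 0.4066
Sum ≈ 2.2974 → 2.297 bits.

2.297 bits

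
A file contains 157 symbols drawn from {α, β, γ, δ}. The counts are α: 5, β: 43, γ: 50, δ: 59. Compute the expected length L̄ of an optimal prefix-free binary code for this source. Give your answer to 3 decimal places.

1.930 bits/symbol

Probabilities are the counts divided by 157.
Repeatedly combine the two least-probable nodes; the expected code length is the sum of the merged weights.
merge 5/157 + 43/157 → 48/157
merge 48/157 + 50/157 → 98/157
merge 59/157 + 98/157 → 1
L = 48/157 + 98/157 + 1 = 303/157 ≈ 1.930 bits/symbol.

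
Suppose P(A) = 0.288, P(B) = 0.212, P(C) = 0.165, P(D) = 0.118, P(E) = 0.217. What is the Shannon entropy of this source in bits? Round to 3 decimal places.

2.263 bits

H = −Σ pᵢ log₂ pᵢ.
−0.288·log₂(0.288) = 0.5172
−0.212·log₂(0.212) = 0.4744
−0.165·log₂(0.165) = 0.4289
−0.118·log₂(0.118) = 0.3638
−0.217·log₂(0.217) = 0.4783
Sum ≈ 2.2627 → 2.263 bits.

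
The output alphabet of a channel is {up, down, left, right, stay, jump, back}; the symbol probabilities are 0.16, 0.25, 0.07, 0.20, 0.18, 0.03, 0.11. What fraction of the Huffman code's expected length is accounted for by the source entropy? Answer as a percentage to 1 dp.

Entropy H = −Σ p log₂ p ≈ 2.6033 bits.
Huffman merges: 3/100+7/100→1/10; 1/10+11/100→21/100; 4/25+9/50→17/50; 1/5+21/100→41/100; 1/4+17/50→59/100; 41/100+59/100→1. L = 53/20 ≈ 2.6500.
Efficiency = H/L = 2.6033/2.6500 = 98.2%.

98.2%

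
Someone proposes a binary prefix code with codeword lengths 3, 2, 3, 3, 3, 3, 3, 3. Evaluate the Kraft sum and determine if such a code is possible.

With common denominator 2^3 = 8: Σ 2^(−ℓᵢ) = 1/8 + 2/8 + 1/8 + 1/8 + 1/8 + 1/8 + 1/8 + 1/8 = 9/8 = 1.125.
Kraft's inequality requires Σ ≤ 1; here Σ = 1.125 > 1, so no such prefix code exists.

1.125; no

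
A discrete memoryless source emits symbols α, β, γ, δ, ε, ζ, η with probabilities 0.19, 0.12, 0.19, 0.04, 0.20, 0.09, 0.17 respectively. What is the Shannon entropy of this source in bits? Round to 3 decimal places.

H = −Σ pᵢ log₂ pᵢ.
−0.19·log₂(0.19) = 0.4552
−0.12·log₂(0.12) = 0.3671
−0.19·log₂(0.19) = 0.4552
−0.04·log₂(0.04) = 0.1858
−0.20·log₂(0.20) = 0.4644
−0.09·log₂(0.09) = 0.3127
−0.17·log₂(0.17) = 0.4346
Sum ≈ 2.6749 → 2.675 bits.

2.675 bits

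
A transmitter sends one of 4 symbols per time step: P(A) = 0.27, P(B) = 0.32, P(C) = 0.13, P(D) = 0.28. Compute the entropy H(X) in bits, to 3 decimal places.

1.933 bits

H = −Σ pᵢ log₂ pᵢ.
−0.27·log₂(0.27) = 0.5100
−0.32·log₂(0.32) = 0.5260
−0.13·log₂(0.13) = 0.3826
−0.28·log₂(0.28) = 0.5142
Sum ≈ 1.9329 → 1.933 bits.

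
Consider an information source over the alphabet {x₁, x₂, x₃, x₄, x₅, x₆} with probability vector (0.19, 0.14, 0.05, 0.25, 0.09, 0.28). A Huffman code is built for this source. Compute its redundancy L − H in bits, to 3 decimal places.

Entropy H = −Σ p log₂ p ≈ 2.3953 bits.
Huffman merges: 1/20+9/100→7/50; 7/50+7/50→7/25; 19/100+1/4→11/25; 7/25+7/25→14/25; 11/25+14/25→1. L = 121/50 ≈ 2.4200.
L − H = 2.4200 − 2.3953 = 0.025 bits.

0.025 bits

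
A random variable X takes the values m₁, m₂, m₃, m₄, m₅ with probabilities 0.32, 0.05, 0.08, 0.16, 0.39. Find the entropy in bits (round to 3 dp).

H = −Σ pᵢ log₂ pᵢ.
−0.32·log₂(0.32) = 0.5260
−0.05·log₂(0.05) = 0.2161
−0.08·log₂(0.08) = 0.2915
−0.16·log₂(0.16) = 0.4230
−0.39·log₂(0.39) = 0.5298
Sum ≈ 1.9865 → 1.986 bits.

1.986 bits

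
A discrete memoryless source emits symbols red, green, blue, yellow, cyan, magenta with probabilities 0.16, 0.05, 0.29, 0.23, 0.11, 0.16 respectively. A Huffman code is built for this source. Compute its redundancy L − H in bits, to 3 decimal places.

Entropy H = −Σ p log₂ p ≈ 2.4180 bits.
Huffman merges: 1/20+11/100→4/25; 4/25+4/25→8/25; 4/25+23/100→39/100; 29/100+8/25→61/100; 39/100+61/100→1. L = 62/25 ≈ 2.4800.
L − H = 2.4800 − 2.4180 = 0.062 bits.

0.062 bits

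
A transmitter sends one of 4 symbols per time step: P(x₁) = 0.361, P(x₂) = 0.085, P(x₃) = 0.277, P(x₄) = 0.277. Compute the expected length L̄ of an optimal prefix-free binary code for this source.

2 bits/symbol

Repeatedly combine the two least-probable nodes; the expected code length is the sum of the merged weights.
merge 17/200 + 277/1000 → 181/500
merge 277/1000 + 361/1000 → 319/500
merge 181/500 + 319/500 → 1
L = 181/500 + 319/500 + 1 = 2 bits/symbol.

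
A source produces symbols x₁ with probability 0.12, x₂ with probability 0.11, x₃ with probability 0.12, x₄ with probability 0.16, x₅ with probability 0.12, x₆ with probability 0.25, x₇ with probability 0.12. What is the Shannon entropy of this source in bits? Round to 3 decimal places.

H = −Σ pᵢ log₂ pᵢ.
−0.12·log₂(0.12) = 0.3671
−0.11·log₂(0.11) = 0.3503
−0.12·log₂(0.12) = 0.3671
−0.16·log₂(0.16) = 0.4230
−0.12·log₂(0.12) = 0.3671
−0.25·log₂(0.25) = 0.5000
−0.12·log₂(0.12) = 0.3671
Sum ≈ 2.7416 → 2.742 bits.

2.742 bits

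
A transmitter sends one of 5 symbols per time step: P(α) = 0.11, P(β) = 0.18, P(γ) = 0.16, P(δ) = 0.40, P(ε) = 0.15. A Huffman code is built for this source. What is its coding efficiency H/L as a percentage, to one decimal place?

98.1%

Entropy H = −Σ p log₂ p ≈ 2.1579 bits.
Huffman merges: 11/100+3/20→13/50; 4/25+9/50→17/50; 13/50+17/50→3/5; 2/5+3/5→1. L = 11/5 ≈ 2.2000.
Efficiency = H/L = 2.1579/2.2000 = 98.1%.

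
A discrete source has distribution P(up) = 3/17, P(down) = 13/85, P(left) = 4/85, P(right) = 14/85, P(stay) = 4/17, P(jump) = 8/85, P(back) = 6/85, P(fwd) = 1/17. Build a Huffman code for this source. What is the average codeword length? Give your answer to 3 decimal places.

Repeatedly combine the two least-probable nodes; the expected code length is the sum of the merged weights.
merge 4/85 + 1/17 → 9/85
merge 6/85 + 8/85 → 14/85
merge 9/85 + 13/85 → 22/85
merge 14/85 + 14/85 → 28/85
merge 3/17 + 4/17 → 7/17
merge 22/85 + 28/85 → 10/17
merge 7/17 + 10/17 → 1
L = 9/85 + 14/85 + 22/85 + 28/85 + 7/17 + 10/17 + 1 = 243/85 ≈ 2.859 bits/symbol.

2.859 bits/symbol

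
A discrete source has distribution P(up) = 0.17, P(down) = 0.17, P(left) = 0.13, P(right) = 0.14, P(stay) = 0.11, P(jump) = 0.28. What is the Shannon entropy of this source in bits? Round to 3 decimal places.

2.513 bits

H = −Σ pᵢ log₂ pᵢ.
−0.17·log₂(0.17) = 0.4346
−0.17·log₂(0.17) = 0.4346
−0.13·log₂(0.13) = 0.3826
−0.14·log₂(0.14) = 0.3971
−0.11·log₂(0.11) = 0.3503
−0.28·log₂(0.28) = 0.5142
Sum ≈ 2.5134 → 2.513 bits.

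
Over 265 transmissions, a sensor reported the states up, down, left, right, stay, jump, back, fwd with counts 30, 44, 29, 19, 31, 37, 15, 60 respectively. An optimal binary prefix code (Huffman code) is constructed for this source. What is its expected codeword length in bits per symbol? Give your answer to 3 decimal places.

Probabilities are the counts divided by 265.
Repeatedly combine the two least-probable nodes; the expected code length is the sum of the merged weights.
merge 3/53 + 19/265 → 34/265
merge 29/265 + 6/53 → 59/265
merge 31/265 + 34/265 → 13/53
merge 37/265 + 44/265 → 81/265
merge 59/265 + 12/53 → 119/265
merge 13/53 + 81/265 → 146/265
merge 119/265 + 146/265 → 1
L = 34/265 + 59/265 + 13/53 + 81/265 + 119/265 + 146/265 + 1 = 769/265 ≈ 2.902 bits/symbol.

2.902 bits/symbol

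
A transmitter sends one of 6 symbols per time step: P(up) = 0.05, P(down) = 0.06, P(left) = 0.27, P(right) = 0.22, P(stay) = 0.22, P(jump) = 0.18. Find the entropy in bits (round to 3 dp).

2.376 bits

H = −Σ pᵢ log₂ pᵢ.
−0.05·log₂(0.05) = 0.2161
−0.06·log₂(0.06) = 0.2435
−0.27·log₂(0.27) = 0.5100
−0.22·log₂(0.22) = 0.4806
−0.22·log₂(0.22) = 0.4806
−0.18·log₂(0.18) = 0.4453
Sum ≈ 2.3761 → 2.376 bits.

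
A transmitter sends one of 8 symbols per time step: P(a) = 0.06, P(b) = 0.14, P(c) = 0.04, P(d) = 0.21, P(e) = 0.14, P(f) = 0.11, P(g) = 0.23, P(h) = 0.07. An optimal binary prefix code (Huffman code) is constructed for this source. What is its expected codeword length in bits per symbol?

2.83 bits/symbol

Repeatedly combine the two least-probable nodes; the expected code length is the sum of the merged weights.
merge 1/25 + 3/50 → 1/10
merge 7/100 + 1/10 → 17/100
merge 11/100 + 7/50 → 1/4
merge 7/50 + 17/100 → 31/100
merge 21/100 + 23/100 → 11/25
merge 1/4 + 31/100 → 14/25
merge 11/25 + 14/25 → 1
L = 1/10 + 17/100 + 1/4 + 31/100 + 11/25 + 14/25 + 1 = 283/100 = 2.83 bits/symbol.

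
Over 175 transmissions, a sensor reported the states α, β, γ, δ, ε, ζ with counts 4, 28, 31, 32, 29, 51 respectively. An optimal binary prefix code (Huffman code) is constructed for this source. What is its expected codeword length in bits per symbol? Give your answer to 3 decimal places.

Probabilities are the counts divided by 175.
Repeatedly combine the two least-probable nodes; the expected code length is the sum of the merged weights.
merge 4/175 + 4/25 → 32/175
merge 29/175 + 31/175 → 12/35
merge 32/175 + 32/175 → 64/175
merge 51/175 + 12/35 → 111/175
merge 64/175 + 111/175 → 1
L = 32/175 + 12/35 + 64/175 + 111/175 + 1 = 442/175 ≈ 2.526 bits/symbol.

2.526 bits/symbol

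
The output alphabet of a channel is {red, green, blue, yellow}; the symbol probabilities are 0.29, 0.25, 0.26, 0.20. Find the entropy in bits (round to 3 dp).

H = −Σ pᵢ log₂ pᵢ.
−0.29·log₂(0.29) = 0.5179
−0.25·log₂(0.25) = 0.5000
−0.26·log₂(0.26) = 0.5053
−0.20·log₂(0.20) = 0.4644
Sum ≈ 1.9876 → 1.988 bits.

1.988 bits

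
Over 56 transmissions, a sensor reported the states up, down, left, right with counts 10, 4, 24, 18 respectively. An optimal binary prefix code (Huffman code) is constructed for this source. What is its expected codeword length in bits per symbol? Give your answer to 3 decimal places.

1.821 bits/symbol

Probabilities are the counts divided by 56.
Repeatedly combine the two least-probable nodes; the expected code length is the sum of the merged weights.
merge 1/14 + 5/28 → 1/4
merge 1/4 + 9/28 → 4/7
merge 3/7 + 4/7 → 1
L = 1/4 + 4/7 + 1 = 51/28 ≈ 1.821 bits/symbol.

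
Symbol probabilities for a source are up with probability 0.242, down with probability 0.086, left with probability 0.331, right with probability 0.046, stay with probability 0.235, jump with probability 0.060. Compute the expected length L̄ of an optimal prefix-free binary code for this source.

2.298 bits/symbol

Repeatedly combine the two least-probable nodes; the expected code length is the sum of the merged weights.
merge 23/500 + 3/50 → 53/500
merge 43/500 + 53/500 → 24/125
merge 24/125 + 47/200 → 427/1000
merge 121/500 + 331/1000 → 573/1000
merge 427/1000 + 573/1000 → 1
L = 53/500 + 24/125 + 427/1000 + 573/1000 + 1 = 1149/500 = 2.298 bits/symbol.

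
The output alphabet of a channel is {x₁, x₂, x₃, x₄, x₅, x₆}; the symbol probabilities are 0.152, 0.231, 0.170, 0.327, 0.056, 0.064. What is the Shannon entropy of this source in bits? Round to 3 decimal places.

2.350 bits

H = −Σ pᵢ log₂ pᵢ.
−0.152·log₂(0.152) = 0.4131
−0.231·log₂(0.231) = 0.4883
−0.170·log₂(0.170) = 0.4346
−0.327·log₂(0.327) = 0.5273
−0.056·log₂(0.056) = 0.2329
−0.064·log₂(0.064) = 0.2538
Sum ≈ 2.3501 → 2.350 bits.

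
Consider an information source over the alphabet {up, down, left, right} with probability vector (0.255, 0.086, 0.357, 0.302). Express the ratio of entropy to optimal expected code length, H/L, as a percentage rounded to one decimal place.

93.7%

Entropy H = −Σ p log₂ p ≈ 1.8593 bits.
Huffman merges: 43/500+51/200→341/1000; 151/500+341/1000→643/1000; 357/1000+643/1000→1. L = 248/125 ≈ 1.9840.
Efficiency = H/L = 1.8593/1.9840 = 93.7%.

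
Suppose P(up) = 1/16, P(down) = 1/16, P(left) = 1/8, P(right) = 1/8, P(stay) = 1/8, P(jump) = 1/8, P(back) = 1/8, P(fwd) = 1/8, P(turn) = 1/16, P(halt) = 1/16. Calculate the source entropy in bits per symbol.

3.25 bits

Each probability is a power of 1/2, so log₂(1/p) is an integer.
H = Σ p·log₂(1/p) = 1/16·4 + 1/16·4 + 1/8·3 + 1/8·3 + 1/8·3 + 1/8·3 + 1/8·3 + 1/8·3 + 1/16·4 + 1/16·4 = 3.25 bits.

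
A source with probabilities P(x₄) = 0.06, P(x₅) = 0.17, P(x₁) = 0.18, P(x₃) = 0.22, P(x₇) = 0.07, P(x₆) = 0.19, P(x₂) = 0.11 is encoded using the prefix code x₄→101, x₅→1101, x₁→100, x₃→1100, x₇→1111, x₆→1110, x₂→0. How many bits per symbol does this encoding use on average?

L̄ = Σ pᵢ·ℓᵢ = 0.06·3 + 0.17·4 + 0.18·3 + 0.22·4 + 0.07·4 + 0.19·4 + 0.11·1 = 3.43 bits/symbol.

3.43 bits/symbol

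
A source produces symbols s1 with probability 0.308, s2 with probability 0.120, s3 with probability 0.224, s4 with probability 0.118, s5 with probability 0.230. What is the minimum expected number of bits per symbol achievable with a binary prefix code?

2.238 bits/symbol

Repeatedly combine the two least-probable nodes; the expected code length is the sum of the merged weights.
merge 59/500 + 3/25 → 119/500
merge 28/125 + 23/100 → 227/500
merge 119/500 + 77/250 → 273/500
merge 227/500 + 273/500 → 1
L = 119/500 + 227/500 + 273/500 + 1 = 1119/500 = 2.238 bits/symbol.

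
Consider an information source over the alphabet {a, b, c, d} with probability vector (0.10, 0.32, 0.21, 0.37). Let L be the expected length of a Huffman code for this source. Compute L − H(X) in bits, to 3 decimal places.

Entropy H = −Σ p log₂ p ≈ 1.8618 bits.
Huffman merges: 1/10+21/100→31/100; 31/100+8/25→63/100; 37/100+63/100→1. L = 97/50 ≈ 1.9400.
L − H = 1.9400 − 1.8618 = 0.078 bits.

0.078 bits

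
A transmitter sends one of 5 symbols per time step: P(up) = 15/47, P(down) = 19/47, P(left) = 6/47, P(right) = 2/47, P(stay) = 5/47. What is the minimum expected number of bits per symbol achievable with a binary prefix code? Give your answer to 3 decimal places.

Repeatedly combine the two least-probable nodes; the expected code length is the sum of the merged weights.
merge 2/47 + 5/47 → 7/47
merge 6/47 + 7/47 → 13/47
merge 13/47 + 15/47 → 28/47
merge 19/47 + 28/47 → 1
L = 7/47 + 13/47 + 28/47 + 1 = 95/47 ≈ 2.021 bits/symbol.

2.021 bits/symbol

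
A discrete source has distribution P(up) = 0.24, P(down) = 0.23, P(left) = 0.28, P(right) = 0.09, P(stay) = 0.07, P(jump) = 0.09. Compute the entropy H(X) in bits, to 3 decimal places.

2.390 bits

H = −Σ pᵢ log₂ pᵢ.
−0.24·log₂(0.24) = 0.4941
−0.23·log₂(0.23) = 0.4877
−0.28·log₂(0.28) = 0.5142
−0.09·log₂(0.09) = 0.3127
−0.07·log₂(0.07) = 0.2686
−0.09·log₂(0.09) = 0.3127
Sum ≈ 2.3899 → 2.390 bits.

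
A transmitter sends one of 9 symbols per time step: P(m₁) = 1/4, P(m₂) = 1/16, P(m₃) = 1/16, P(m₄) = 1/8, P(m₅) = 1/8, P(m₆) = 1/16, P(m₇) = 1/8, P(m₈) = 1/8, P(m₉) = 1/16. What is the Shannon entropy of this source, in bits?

3 bits

Each probability is a power of 1/2, so log₂(1/p) is an integer.
H = Σ p·log₂(1/p) = 1/4·2 + 1/16·4 + 1/16·4 + 1/8·3 + 1/8·3 + 1/16·4 + 1/8·3 + 1/8·3 + 1/16·4 = 3 bits.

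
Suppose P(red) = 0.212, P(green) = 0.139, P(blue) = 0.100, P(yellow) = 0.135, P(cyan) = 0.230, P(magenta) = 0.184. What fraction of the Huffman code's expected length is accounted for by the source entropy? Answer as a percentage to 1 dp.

98.9%

Entropy H = −Σ p log₂ p ≈ 2.5294 bits.
Huffman merges: 1/10+27/200→47/200; 139/1000+23/125→323/1000; 53/250+23/100→221/500; 47/200+323/1000→279/500; 221/500+279/500→1. L = 1279/500 ≈ 2.5580.
Efficiency = H/L = 2.5294/2.5580 = 98.9%.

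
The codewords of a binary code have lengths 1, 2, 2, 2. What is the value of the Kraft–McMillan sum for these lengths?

With common denominator 2^2 = 4: Σ 2^(−ℓᵢ) = 2/4 + 1/4 + 1/4 + 1/4 = 5/4 = 1.25.

1.25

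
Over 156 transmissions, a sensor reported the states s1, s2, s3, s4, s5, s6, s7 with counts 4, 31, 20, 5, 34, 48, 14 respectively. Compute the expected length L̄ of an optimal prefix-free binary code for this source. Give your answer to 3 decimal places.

Probabilities are the counts divided by 156.
Repeatedly combine the two least-probable nodes; the expected code length is the sum of the merged weights.
merge 1/39 + 5/156 → 3/52
merge 3/52 + 7/78 → 23/156
merge 5/39 + 23/156 → 43/156
merge 31/156 + 17/78 → 5/12
merge 43/156 + 4/13 → 7/12
merge 5/12 + 7/12 → 1
L = 3/52 + 23/156 + 43/156 + 5/12 + 7/12 + 1 = 129/52 ≈ 2.481 bits/symbol.

2.481 bits/symbol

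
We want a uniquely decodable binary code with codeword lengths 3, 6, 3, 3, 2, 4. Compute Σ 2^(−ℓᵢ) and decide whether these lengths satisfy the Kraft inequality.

0.703125; yes

With common denominator 2^6 = 64: Σ 2^(−ℓᵢ) = 8/64 + 1/64 + 8/64 + 8/64 + 16/64 + 4/64 = 45/64 = 0.703125.
Kraft's inequality requires Σ ≤ 1; here Σ = 0.703125 ≤ 1, so such a prefix code exists.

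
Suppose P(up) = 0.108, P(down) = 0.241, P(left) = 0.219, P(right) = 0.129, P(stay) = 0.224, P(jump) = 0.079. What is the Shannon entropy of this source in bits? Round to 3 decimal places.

2.475 bits

H = −Σ pᵢ log₂ pᵢ.
−0.108·log₂(0.108) = 0.3468
−0.241·log₂(0.241) = 0.4947
−0.219·log₂(0.219) = 0.4798
−0.129·log₂(0.129) = 0.3811
−0.224·log₂(0.224) = 0.4835
−0.079·log₂(0.079) = 0.2893
Sum ≈ 2.4753 → 2.475 bits.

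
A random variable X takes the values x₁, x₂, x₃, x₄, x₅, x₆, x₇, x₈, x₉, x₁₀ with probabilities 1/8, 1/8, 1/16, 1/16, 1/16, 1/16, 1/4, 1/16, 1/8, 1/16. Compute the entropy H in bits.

Each probability is a power of 1/2, so log₂(1/p) is an integer.
H = Σ p·log₂(1/p) = 1/8·3 + 1/8·3 + 1/16·4 + 1/16·4 + 1/16·4 + 1/16·4 + 1/4·2 + 1/16·4 + 1/8·3 + 1/16·4 = 3.125 bits.

3.125 bits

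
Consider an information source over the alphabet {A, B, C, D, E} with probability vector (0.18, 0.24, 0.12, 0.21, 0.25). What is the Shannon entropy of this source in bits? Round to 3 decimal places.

2.279 bits

H = −Σ pᵢ log₂ pᵢ.
−0.18·log₂(0.18) = 0.4453
−0.24·log₂(0.24) = 0.4941
−0.12·log₂(0.12) = 0.3671
−0.21·log₂(0.21) = 0.4728
−0.25·log₂(0.25) = 0.5000
Sum ≈ 2.2793 → 2.279 bits.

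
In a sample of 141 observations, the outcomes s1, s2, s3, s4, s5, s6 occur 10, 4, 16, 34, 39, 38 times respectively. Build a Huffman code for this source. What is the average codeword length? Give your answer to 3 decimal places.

Probabilities are the counts divided by 141.
Repeatedly combine the two least-probable nodes; the expected code length is the sum of the merged weights.
merge 4/141 + 10/141 → 14/141
merge 14/141 + 16/141 → 10/47
merge 10/47 + 34/141 → 64/141
merge 38/141 + 13/47 → 77/141
merge 64/141 + 77/141 → 1
L = 14/141 + 10/47 + 64/141 + 77/141 + 1 = 326/141 ≈ 2.312 bits/symbol.

2.312 bits/symbol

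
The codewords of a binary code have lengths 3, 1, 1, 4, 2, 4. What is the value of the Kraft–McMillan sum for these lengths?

With common denominator 2^4 = 16: Σ 2^(−ℓᵢ) = 2/16 + 8/16 + 8/16 + 1/16 + 4/16 + 1/16 = 24/16 = 1.5.

1.5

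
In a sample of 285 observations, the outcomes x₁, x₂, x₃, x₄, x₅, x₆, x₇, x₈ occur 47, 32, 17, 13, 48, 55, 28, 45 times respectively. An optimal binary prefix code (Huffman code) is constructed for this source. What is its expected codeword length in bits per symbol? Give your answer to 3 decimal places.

Probabilities are the counts divided by 285.
Repeatedly combine the two least-probable nodes; the expected code length is the sum of the merged weights.
merge 13/285 + 17/285 → 2/19
merge 28/285 + 2/19 → 58/285
merge 32/285 + 3/19 → 77/285
merge 47/285 + 16/95 → 1/3
merge 11/57 + 58/285 → 113/285
merge 77/285 + 1/3 → 172/285
merge 113/285 + 172/285 → 1
L = 2/19 + 58/285 + 77/285 + 1/3 + 113/285 + 172/285 + 1 = 166/57 ≈ 2.912 bits/symbol.

2.912 bits/symbol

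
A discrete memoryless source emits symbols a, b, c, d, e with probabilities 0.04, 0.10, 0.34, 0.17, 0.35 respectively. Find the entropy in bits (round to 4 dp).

2.0118 bits

H = −Σ pᵢ log₂ pᵢ.
−0.04·log₂(0.04) = 0.1858
−0.10·log₂(0.10) = 0.3322
−0.34·log₂(0.34) = 0.5292
−0.17·log₂(0.17) = 0.4346
−0.35·log₂(0.35) = 0.5301
Sum ≈ 2.0118 → 2.0118 bits.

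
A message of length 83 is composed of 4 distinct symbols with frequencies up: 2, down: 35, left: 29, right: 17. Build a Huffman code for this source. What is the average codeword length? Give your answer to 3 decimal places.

Probabilities are the counts divided by 83.
Repeatedly combine the two least-probable nodes; the expected code length is the sum of the merged weights.
merge 2/83 + 17/83 → 19/83
merge 19/83 + 29/83 → 48/83
merge 35/83 + 48/83 → 1
L = 19/83 + 48/83 + 1 = 150/83 ≈ 1.807 bits/symbol.

1.807 bits/symbol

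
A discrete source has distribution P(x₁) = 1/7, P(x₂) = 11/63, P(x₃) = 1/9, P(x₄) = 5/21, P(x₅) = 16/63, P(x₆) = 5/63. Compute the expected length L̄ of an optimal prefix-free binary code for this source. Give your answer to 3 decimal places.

2.508 bits/symbol

Repeatedly combine the two least-probable nodes; the expected code length is the sum of the merged weights.
merge 5/63 + 1/9 → 4/21
merge 1/7 + 11/63 → 20/63
merge 4/21 + 5/21 → 3/7
merge 16/63 + 20/63 → 4/7
merge 3/7 + 4/7 → 1
L = 4/21 + 20/63 + 3/7 + 4/7 + 1 = 158/63 ≈ 2.508 bits/symbol.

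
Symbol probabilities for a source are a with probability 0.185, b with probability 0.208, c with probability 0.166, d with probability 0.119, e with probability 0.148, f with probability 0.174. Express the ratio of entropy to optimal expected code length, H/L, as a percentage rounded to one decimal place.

Entropy H = −Σ p log₂ p ≈ 2.5640 bits.
Huffman merges: 119/1000+37/250→267/1000; 83/500+87/500→17/50; 37/200+26/125→393/1000; 267/1000+17/50→607/1000; 393/1000+607/1000→1. L = 2607/1000 ≈ 2.6070.
Efficiency = H/L = 2.5640/2.6070 = 98.3%.

98.3%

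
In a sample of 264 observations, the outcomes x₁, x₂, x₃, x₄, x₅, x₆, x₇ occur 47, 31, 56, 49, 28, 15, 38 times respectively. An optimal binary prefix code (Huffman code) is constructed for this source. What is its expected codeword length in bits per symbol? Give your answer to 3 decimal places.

Probabilities are the counts divided by 264.
Repeatedly combine the two least-probable nodes; the expected code length is the sum of the merged weights.
merge 5/88 + 7/66 → 43/264
merge 31/264 + 19/132 → 23/88
merge 43/264 + 47/264 → 15/44
merge 49/264 + 7/33 → 35/88
merge 23/88 + 15/44 → 53/88
merge 35/88 + 53/88 → 1
L = 43/264 + 23/88 + 15/44 + 35/88 + 53/88 + 1 = 365/132 ≈ 2.765 bits/symbol.

2.765 bits/symbol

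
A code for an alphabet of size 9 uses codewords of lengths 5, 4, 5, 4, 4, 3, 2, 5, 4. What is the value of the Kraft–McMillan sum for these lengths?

With common denominator 2^5 = 32: Σ 2^(−ℓᵢ) = 1/32 + 2/32 + 1/32 + 2/32 + 2/32 + 4/32 + 8/32 + 1/32 + 2/32 = 23/32 = 0.71875.

0.71875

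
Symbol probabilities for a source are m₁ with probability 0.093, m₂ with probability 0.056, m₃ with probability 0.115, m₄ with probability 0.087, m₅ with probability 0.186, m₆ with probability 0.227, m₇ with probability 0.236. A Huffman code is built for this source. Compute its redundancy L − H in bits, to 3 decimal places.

Entropy H = −Σ p log₂ p ≈ 2.6454 bits.
Huffman merges: 7/125+87/1000→143/1000; 93/1000+23/200→26/125; 143/1000+93/500→329/1000; 26/125+227/1000→87/200; 59/250+329/1000→113/200; 87/200+113/200→1. L = 67/25 ≈ 2.6800.
L − H = 2.6800 − 2.6454 = 0.035 bits.

0.035 bits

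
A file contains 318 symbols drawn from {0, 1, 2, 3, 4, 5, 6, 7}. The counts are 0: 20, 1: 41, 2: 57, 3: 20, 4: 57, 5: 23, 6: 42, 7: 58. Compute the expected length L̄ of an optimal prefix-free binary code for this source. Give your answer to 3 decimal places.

2.943 bits/symbol

Probabilities are the counts divided by 318.
Repeatedly combine the two least-probable nodes; the expected code length is the sum of the merged weights.
merge 10/159 + 10/159 → 20/159
merge 23/318 + 20/159 → 21/106
merge 41/318 + 7/53 → 83/318
merge 19/106 + 19/106 → 19/53
merge 29/159 + 21/106 → 121/318
merge 83/318 + 19/53 → 197/318
merge 121/318 + 197/318 → 1
L = 20/159 + 21/106 + 83/318 + 19/53 + 121/318 + 197/318 + 1 = 156/53 ≈ 2.943 bits/symbol.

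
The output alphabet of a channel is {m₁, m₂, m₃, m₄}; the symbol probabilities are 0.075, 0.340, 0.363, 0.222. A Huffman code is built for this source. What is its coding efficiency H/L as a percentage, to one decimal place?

Entropy H = −Σ p log₂ p ≈ 1.8222 bits.
Huffman merges: 3/40+111/500→297/1000; 297/1000+17/50→637/1000; 363/1000+637/1000→1. L = 967/500 ≈ 1.9340.
Efficiency = H/L = 1.8222/1.9340 = 94.2%.

94.2%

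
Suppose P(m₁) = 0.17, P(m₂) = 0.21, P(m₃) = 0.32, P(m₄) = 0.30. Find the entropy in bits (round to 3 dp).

H = −Σ pᵢ log₂ pᵢ.
−0.17·log₂(0.17) = 0.4346
−0.21·log₂(0.21) = 0.4728
−0.32·log₂(0.32) = 0.5260
−0.30·log₂(0.30) = 0.5211
Sum ≈ 1.9545 → 1.955 bits.

1.955 bits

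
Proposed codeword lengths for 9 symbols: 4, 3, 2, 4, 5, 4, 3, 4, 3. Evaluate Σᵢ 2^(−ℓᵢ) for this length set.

0.90625

With common denominator 2^5 = 32: Σ 2^(−ℓᵢ) = 2/32 + 4/32 + 8/32 + 2/32 + 1/32 + 2/32 + 4/32 + 2/32 + 4/32 = 29/32 = 0.90625.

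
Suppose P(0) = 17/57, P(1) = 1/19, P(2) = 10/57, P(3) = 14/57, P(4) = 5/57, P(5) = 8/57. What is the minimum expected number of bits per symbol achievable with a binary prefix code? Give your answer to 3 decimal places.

2.421 bits/symbol

Repeatedly combine the two least-probable nodes; the expected code length is the sum of the merged weights.
merge 1/19 + 5/57 → 8/57
merge 8/57 + 8/57 → 16/57
merge 10/57 + 14/57 → 8/19
merge 16/57 + 17/57 → 11/19
merge 8/19 + 11/19 → 1
L = 8/57 + 16/57 + 8/19 + 11/19 + 1 = 46/19 ≈ 2.421 bits/symbol.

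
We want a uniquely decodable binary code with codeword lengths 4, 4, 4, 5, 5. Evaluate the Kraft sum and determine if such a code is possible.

With common denominator 2^5 = 32: Σ 2^(−ℓᵢ) = 2/32 + 2/32 + 2/32 + 1/32 + 1/32 = 8/32 = 0.25.
Kraft's inequality requires Σ ≤ 1; here Σ = 0.25 ≤ 1, so such a prefix code exists.

0.25; yes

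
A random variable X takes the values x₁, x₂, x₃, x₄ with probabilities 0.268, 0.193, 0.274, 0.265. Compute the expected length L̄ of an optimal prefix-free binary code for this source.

Repeatedly combine the two least-probable nodes; the expected code length is the sum of the merged weights.
merge 193/1000 + 53/200 → 229/500
merge 67/250 + 137/500 → 271/500
merge 229/500 + 271/500 → 1
L = 229/500 + 271/500 + 1 = 2 bits/symbol.

2 bits/symbol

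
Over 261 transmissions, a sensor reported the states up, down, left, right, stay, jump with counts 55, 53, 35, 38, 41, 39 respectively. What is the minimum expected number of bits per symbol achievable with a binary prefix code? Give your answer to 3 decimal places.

2.586 bits/symbol

Probabilities are the counts divided by 261.
Repeatedly combine the two least-probable nodes; the expected code length is the sum of the merged weights.
merge 35/261 + 38/261 → 73/261
merge 13/87 + 41/261 → 80/261
merge 53/261 + 55/261 → 12/29
merge 73/261 + 80/261 → 17/29
merge 12/29 + 17/29 → 1
L = 73/261 + 80/261 + 12/29 + 17/29 + 1 = 75/29 ≈ 2.586 bits/symbol.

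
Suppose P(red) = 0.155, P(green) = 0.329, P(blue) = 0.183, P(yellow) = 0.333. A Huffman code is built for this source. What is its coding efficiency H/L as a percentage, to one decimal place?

96.1%

Entropy H = −Σ p log₂ p ≈ 1.9212 bits.
Huffman merges: 31/200+183/1000→169/500; 329/1000+333/1000→331/500; 169/500+331/500→1. L = 2 ≈ 2.0000.
Efficiency = H/L = 1.9212/2.0000 = 96.1%.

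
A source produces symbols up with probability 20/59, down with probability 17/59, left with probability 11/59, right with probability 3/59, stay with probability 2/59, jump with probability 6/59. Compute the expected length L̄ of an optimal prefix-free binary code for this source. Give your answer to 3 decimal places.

Repeatedly combine the two least-probable nodes; the expected code length is the sum of the merged weights.
merge 2/59 + 3/59 → 5/59
merge 5/59 + 6/59 → 11/59
merge 11/59 + 11/59 → 22/59
merge 17/59 + 20/59 → 37/59
merge 22/59 + 37/59 → 1
L = 5/59 + 11/59 + 22/59 + 37/59 + 1 = 134/59 ≈ 2.271 bits/symbol.

2.271 bits/symbol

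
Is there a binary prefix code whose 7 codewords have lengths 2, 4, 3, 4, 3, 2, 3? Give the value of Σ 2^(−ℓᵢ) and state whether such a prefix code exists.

1; yes

With common denominator 2^4 = 16: Σ 2^(−ℓᵢ) = 4/16 + 1/16 + 2/16 + 1/16 + 2/16 + 4/16 + 2/16 = 16/16 = 1.
Kraft's inequality requires Σ ≤ 1; here Σ = 1 ≤ 1, so such a prefix code exists.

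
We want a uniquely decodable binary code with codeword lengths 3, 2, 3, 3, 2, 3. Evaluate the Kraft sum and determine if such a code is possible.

With common denominator 2^3 = 8: Σ 2^(−ℓᵢ) = 1/8 + 2/8 + 1/8 + 1/8 + 2/8 + 1/8 = 8/8 = 1.
Kraft's inequality requires Σ ≤ 1; here Σ = 1 ≤ 1, so such a prefix code exists.

1; yes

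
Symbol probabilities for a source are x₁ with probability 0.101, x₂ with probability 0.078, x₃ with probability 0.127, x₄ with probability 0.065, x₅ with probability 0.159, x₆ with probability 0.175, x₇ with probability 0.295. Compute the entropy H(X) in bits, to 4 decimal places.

2.6370 bits

H = −Σ pᵢ log₂ pᵢ.
−0.101·log₂(0.101) = 0.3341
−0.078·log₂(0.078) = 0.2871
−0.127·log₂(0.127) = 0.3781
−0.065·log₂(0.065) = 0.2563
−0.159·log₂(0.159) = 0.4218
−0.175·log₂(0.175) = 0.4401
−0.295·log₂(0.295) = 0.5196
Sum ≈ 2.6370 → 2.6370 bits.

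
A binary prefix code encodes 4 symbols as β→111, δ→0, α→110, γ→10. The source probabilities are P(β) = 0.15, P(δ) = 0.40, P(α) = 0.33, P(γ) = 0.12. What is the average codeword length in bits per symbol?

L̄ = Σ pᵢ·ℓᵢ = 0.15·3 + 0.40·1 + 0.33·3 + 0.12·2 = 2.08 bits/symbol.

2.08 bits/symbol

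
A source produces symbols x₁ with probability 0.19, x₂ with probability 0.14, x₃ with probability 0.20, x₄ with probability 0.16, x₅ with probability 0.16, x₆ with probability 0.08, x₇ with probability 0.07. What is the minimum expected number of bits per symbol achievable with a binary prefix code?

2.76 bits/symbol

Repeatedly combine the two least-probable nodes; the expected code length is the sum of the merged weights.
merge 7/100 + 2/25 → 3/20
merge 7/50 + 3/20 → 29/100
merge 4/25 + 4/25 → 8/25
merge 19/100 + 1/5 → 39/100
merge 29/100 + 8/25 → 61/100
merge 39/100 + 61/100 → 1
L = 3/20 + 29/100 + 8/25 + 39/100 + 61/100 + 1 = 69/25 = 2.76 bits/symbol.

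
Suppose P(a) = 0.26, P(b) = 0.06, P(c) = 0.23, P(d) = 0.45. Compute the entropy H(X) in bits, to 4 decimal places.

1.7549 bits

H = −Σ pᵢ log₂ pᵢ.
−0.26·log₂(0.26) = 0.5053
−0.06·log₂(0.06) = 0.2435
−0.23·log₂(0.23) = 0.4877
−0.45·log₂(0.45) = 0.5184
Sum ≈ 1.7549 → 1.7549 bits.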